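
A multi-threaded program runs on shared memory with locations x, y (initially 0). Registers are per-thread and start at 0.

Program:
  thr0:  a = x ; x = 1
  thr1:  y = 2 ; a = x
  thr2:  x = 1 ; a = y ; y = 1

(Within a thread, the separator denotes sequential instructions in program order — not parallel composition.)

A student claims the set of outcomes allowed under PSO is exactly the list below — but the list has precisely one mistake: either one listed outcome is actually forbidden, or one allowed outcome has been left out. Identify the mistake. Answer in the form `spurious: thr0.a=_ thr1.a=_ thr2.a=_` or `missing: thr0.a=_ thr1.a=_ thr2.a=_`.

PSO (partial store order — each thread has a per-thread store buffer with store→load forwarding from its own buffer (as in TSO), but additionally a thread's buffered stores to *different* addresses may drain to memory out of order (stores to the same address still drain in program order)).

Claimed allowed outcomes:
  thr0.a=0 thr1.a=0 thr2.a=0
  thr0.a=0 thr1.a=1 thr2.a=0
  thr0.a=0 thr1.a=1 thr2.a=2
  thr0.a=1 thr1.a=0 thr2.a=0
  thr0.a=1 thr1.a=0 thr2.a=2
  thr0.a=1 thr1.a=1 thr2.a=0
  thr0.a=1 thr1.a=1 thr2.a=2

outcome vector order: (thr0.a,thr1.a,thr2.a)
PSO (8): 0/0/0 0/0/2 0/1/0 0/1/2 1/0/0 1/0/2 1/1/0 1/1/2
PSO∖claimed = {0/0/2}

missing: thr0.a=0 thr1.a=0 thr2.a=2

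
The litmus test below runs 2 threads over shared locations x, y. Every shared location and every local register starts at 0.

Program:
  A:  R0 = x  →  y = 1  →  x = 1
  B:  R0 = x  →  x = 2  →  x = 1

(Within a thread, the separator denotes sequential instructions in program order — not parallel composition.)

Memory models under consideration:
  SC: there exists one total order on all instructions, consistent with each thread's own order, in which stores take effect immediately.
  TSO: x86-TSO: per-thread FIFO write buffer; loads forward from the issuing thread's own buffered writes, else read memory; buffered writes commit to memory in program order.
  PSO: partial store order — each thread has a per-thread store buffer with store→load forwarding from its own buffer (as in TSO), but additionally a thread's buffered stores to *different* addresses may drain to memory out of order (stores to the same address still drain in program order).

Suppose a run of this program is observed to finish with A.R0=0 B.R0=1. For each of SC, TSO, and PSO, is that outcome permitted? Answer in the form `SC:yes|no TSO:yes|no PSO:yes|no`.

outcome vector order: (A.R0,B.R0)
[SC] allowed = {<0 0>, <0 1>, <1 0>, <2 0>}
[TSO] allowed = {<0 0>, <0 1>, <1 0>, <2 0>}
[PSO] allowed = {<0 0>, <0 1>, <1 0>, <2 0>}
target <0 1> ∈ {SC,TSO,PSO}

SC:yes TSO:yes PSO:yes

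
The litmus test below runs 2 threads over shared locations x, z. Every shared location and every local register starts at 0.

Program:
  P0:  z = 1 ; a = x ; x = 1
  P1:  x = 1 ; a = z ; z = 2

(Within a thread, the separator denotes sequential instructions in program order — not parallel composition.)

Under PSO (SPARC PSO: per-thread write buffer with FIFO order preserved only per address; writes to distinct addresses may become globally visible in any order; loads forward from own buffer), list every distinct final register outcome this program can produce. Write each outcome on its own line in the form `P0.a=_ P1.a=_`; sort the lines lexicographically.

P0.a=0 P1.a=0
P0.a=0 P1.a=1
P0.a=1 P1.a=0
P0.a=1 P1.a=1

outcome vector order: (P0.a,P1.a)
|PSO outcomes| = 4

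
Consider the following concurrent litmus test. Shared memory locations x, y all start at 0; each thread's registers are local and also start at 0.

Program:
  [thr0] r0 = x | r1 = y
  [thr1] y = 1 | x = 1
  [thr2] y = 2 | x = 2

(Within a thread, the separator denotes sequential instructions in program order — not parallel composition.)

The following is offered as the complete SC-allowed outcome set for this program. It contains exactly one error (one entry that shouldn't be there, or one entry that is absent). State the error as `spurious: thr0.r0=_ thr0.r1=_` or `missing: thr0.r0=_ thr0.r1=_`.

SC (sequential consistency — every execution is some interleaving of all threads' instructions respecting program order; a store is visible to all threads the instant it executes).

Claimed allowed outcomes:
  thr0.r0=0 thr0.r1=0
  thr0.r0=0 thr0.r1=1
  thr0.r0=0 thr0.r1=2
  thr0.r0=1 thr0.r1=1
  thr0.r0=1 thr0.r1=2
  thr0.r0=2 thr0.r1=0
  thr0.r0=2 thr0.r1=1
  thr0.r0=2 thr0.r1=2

outcome vector order: (thr0.r0,thr0.r1)
under SC → <0 0>; <0 1>; <0 2>; <1 1>; <1 2>; <2 1>; <2 2>
claimed∖SC = {<2 0>}

spurious: thr0.r0=2 thr0.r1=0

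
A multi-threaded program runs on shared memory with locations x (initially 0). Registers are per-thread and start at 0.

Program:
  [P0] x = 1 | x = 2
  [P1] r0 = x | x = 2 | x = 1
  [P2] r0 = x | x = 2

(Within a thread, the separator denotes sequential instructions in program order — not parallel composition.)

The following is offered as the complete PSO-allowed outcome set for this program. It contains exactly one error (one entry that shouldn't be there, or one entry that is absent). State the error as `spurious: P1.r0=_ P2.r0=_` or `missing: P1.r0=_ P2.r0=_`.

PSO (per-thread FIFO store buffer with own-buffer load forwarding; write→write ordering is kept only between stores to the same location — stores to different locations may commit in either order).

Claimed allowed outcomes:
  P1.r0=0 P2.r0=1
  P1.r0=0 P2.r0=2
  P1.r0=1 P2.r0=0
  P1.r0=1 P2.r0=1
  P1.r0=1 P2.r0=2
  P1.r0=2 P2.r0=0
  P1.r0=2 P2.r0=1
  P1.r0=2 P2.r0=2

outcome vector order: (P1.r0,P2.r0)
[PSO] allowed = {(0,0), (0,1), (0,2), (1,0), (1,1), (1,2), (2,0), (2,1), (2,2)}
PSO∖claimed = {(0,0)}

missing: P1.r0=0 P2.r0=0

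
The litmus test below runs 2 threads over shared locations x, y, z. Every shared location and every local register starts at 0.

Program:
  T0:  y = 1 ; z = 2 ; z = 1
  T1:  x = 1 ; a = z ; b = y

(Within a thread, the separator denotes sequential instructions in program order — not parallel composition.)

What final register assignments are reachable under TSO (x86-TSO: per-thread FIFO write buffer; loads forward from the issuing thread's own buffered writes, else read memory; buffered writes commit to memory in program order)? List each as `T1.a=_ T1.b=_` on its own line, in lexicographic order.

outcome vector order: (T1.a,T1.b)
|TSO outcomes| = 4

T1.a=0 T1.b=0
T1.a=0 T1.b=1
T1.a=1 T1.b=1
T1.a=2 T1.b=1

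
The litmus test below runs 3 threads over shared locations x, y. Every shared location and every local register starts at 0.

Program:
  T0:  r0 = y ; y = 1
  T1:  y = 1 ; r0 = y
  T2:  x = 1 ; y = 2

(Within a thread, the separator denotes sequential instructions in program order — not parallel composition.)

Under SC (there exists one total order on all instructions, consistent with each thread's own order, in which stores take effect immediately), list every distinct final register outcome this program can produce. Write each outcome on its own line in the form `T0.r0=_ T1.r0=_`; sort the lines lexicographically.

outcome vector order: (T0.r0,T1.r0)
|SC outcomes| = 6

T0.r0=0 T1.r0=1
T0.r0=0 T1.r0=2
T0.r0=1 T1.r0=1
T0.r0=1 T1.r0=2
T0.r0=2 T1.r0=1
T0.r0=2 T1.r0=2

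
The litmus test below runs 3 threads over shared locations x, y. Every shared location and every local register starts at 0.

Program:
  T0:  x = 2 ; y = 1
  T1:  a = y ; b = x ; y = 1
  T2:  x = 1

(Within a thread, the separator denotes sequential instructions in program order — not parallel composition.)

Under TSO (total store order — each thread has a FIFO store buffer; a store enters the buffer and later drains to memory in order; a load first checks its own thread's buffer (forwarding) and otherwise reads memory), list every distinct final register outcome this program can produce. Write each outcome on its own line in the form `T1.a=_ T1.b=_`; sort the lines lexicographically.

outcome vector order: (T1.a,T1.b)
|TSO outcomes| = 5

T1.a=0 T1.b=0
T1.a=0 T1.b=1
T1.a=0 T1.b=2
T1.a=1 T1.b=1
T1.a=1 T1.b=2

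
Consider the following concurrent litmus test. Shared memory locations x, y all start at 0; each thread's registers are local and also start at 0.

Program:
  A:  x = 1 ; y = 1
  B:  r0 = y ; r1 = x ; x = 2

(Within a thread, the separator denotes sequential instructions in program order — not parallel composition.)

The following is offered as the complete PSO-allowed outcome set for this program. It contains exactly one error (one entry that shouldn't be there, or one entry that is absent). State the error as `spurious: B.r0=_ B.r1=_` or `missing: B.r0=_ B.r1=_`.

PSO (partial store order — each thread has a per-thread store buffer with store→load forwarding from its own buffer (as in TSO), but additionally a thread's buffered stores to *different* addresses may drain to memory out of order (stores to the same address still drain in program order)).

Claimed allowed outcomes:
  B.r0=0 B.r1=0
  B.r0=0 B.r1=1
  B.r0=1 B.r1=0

missing: B.r0=1 B.r1=1

outcome vector order: (B.r0,B.r1)
PSO: 4 outcomes — {00 01 10 11}
PSO∖claimed = {11}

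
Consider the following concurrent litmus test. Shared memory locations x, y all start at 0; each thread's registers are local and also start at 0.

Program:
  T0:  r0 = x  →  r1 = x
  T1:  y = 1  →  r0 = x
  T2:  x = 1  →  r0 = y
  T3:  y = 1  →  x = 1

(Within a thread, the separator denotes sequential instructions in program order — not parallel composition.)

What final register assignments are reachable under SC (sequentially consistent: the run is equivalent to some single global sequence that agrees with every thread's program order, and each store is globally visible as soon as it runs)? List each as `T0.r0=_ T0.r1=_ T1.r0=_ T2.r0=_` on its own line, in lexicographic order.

outcome vector order: (T0.r0,T0.r1,T1.r0,T2.r0)
|SC outcomes| = 9

T0.r0=0 T0.r1=0 T1.r0=0 T2.r0=1
T0.r0=0 T0.r1=0 T1.r0=1 T2.r0=0
T0.r0=0 T0.r1=0 T1.r0=1 T2.r0=1
T0.r0=0 T0.r1=1 T1.r0=0 T2.r0=1
T0.r0=0 T0.r1=1 T1.r0=1 T2.r0=0
T0.r0=0 T0.r1=1 T1.r0=1 T2.r0=1
T0.r0=1 T0.r1=1 T1.r0=0 T2.r0=1
T0.r0=1 T0.r1=1 T1.r0=1 T2.r0=0
T0.r0=1 T0.r1=1 T1.r0=1 T2.r0=1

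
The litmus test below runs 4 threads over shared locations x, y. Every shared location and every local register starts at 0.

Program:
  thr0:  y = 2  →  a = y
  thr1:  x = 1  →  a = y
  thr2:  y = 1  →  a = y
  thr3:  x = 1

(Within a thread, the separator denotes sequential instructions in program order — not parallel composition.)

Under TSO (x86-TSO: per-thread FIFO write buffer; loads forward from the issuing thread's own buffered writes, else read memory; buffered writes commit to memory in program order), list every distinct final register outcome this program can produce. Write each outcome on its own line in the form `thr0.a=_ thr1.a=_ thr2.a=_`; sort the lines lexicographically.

thr0.a=1 thr1.a=0 thr2.a=1
thr0.a=1 thr1.a=1 thr2.a=1
thr0.a=1 thr1.a=2 thr2.a=1
thr0.a=2 thr1.a=0 thr2.a=1
thr0.a=2 thr1.a=0 thr2.a=2
thr0.a=2 thr1.a=1 thr2.a=1
thr0.a=2 thr1.a=1 thr2.a=2
thr0.a=2 thr1.a=2 thr2.a=1
thr0.a=2 thr1.a=2 thr2.a=2

outcome vector order: (thr0.a,thr1.a,thr2.a)
|TSO outcomes| = 9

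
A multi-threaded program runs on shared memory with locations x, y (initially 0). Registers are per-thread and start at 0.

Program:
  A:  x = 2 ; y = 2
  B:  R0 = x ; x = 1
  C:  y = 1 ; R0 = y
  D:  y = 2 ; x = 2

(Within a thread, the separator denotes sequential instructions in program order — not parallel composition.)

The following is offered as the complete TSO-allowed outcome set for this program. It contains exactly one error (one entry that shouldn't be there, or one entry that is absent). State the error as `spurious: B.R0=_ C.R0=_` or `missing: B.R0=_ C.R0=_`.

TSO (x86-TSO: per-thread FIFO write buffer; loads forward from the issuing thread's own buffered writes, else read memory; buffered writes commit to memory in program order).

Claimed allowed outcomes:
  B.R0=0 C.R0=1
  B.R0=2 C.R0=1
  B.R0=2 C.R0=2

missing: B.R0=0 C.R0=2

outcome vector order: (B.R0,C.R0)
under TSO → <0 1>, <0 2>, <2 1>, <2 2>
TSO∖claimed = {<0 2>}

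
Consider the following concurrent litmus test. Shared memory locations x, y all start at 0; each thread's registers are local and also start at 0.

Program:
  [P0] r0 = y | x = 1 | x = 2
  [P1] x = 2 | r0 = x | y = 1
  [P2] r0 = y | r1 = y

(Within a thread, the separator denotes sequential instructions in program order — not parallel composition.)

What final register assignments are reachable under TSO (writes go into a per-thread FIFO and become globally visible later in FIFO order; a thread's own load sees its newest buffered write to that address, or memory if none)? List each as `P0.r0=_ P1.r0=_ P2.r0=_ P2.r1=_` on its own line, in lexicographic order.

P0.r0=0 P1.r0=1 P2.r0=0 P2.r1=0
P0.r0=0 P1.r0=1 P2.r0=0 P2.r1=1
P0.r0=0 P1.r0=1 P2.r0=1 P2.r1=1
P0.r0=0 P1.r0=2 P2.r0=0 P2.r1=0
P0.r0=0 P1.r0=2 P2.r0=0 P2.r1=1
P0.r0=0 P1.r0=2 P2.r0=1 P2.r1=1
P0.r0=1 P1.r0=2 P2.r0=0 P2.r1=0
P0.r0=1 P1.r0=2 P2.r0=0 P2.r1=1
P0.r0=1 P1.r0=2 P2.r0=1 P2.r1=1

outcome vector order: (P0.r0,P1.r0,P2.r0,P2.r1)
|TSO outcomes| = 9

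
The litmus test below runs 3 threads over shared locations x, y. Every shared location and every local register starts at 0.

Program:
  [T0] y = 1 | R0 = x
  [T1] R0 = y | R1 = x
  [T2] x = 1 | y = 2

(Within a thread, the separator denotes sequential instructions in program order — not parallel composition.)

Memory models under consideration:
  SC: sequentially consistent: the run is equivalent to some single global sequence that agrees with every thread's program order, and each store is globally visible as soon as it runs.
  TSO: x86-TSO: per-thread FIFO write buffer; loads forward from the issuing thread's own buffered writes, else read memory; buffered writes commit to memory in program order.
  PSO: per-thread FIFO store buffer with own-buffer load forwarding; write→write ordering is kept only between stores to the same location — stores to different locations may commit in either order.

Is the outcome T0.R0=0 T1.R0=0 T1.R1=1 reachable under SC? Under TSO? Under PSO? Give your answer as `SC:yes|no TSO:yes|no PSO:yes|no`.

SC:yes TSO:yes PSO:yes

outcome vector order: (T0.R0,T1.R0,T1.R1)
under SC → <0 0 0>; <0 0 1>; <0 1 0>; <0 1 1>; <0 2 1>; <1 0 0>; <1 0 1>; <1 1 0>; <1 1 1>; <1 2 1>
under TSO → <0 0 0>; <0 0 1>; <0 1 0>; <0 1 1>; <0 2 1>; <1 0 0>; <1 0 1>; <1 1 0>; <1 1 1>; <1 2 1>
under PSO → <0 0 0>; <0 0 1>; <0 1 0>; <0 1 1>; <0 2 0>; <0 2 1>; <1 0 0>; <1 0 1>; <1 1 0>; <1 1 1>; <1 2 0>; <1 2 1>
target <0 0 1> ∈ {SC,TSO,PSO}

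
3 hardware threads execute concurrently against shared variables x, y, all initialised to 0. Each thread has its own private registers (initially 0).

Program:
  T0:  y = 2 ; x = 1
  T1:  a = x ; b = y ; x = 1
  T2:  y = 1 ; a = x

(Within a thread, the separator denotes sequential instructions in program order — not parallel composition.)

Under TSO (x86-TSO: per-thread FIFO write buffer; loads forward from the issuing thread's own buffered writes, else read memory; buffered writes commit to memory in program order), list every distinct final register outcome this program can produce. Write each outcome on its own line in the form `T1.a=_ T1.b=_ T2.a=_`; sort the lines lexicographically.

T1.a=0 T1.b=0 T2.a=0
T1.a=0 T1.b=0 T2.a=1
T1.a=0 T1.b=1 T2.a=0
T1.a=0 T1.b=1 T2.a=1
T1.a=0 T1.b=2 T2.a=0
T1.a=0 T1.b=2 T2.a=1
T1.a=1 T1.b=1 T2.a=0
T1.a=1 T1.b=1 T2.a=1
T1.a=1 T1.b=2 T2.a=0
T1.a=1 T1.b=2 T2.a=1

outcome vector order: (T1.a,T1.b,T2.a)
|TSO outcomes| = 10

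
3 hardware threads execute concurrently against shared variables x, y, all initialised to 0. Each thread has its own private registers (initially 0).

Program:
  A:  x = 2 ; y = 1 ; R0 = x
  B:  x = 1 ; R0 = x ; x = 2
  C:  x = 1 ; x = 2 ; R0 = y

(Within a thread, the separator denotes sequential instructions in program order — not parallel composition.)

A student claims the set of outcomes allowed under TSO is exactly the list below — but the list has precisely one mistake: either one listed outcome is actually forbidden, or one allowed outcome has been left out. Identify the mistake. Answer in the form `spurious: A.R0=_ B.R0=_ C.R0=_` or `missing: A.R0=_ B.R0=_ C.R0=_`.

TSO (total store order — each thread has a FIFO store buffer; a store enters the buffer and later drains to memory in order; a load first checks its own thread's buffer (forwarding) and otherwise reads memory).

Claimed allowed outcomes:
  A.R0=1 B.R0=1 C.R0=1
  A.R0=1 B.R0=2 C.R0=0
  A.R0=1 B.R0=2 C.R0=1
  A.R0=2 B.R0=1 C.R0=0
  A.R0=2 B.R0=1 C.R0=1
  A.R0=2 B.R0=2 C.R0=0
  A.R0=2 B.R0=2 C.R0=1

missing: A.R0=1 B.R0=1 C.R0=0

outcome vector order: (A.R0,B.R0,C.R0)
under TSO → 110; 111; 120; 121; 210; 211; 220; 221
TSO∖claimed = {110}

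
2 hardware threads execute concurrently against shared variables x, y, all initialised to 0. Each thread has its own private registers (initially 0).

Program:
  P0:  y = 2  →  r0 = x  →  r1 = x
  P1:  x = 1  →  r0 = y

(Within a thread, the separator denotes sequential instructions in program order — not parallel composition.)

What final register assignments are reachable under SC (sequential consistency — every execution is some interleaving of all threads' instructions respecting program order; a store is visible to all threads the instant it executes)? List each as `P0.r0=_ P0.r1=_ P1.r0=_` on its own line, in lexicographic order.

outcome vector order: (P0.r0,P0.r1,P1.r0)
|SC outcomes| = 4

P0.r0=0 P0.r1=0 P1.r0=2
P0.r0=0 P0.r1=1 P1.r0=2
P0.r0=1 P0.r1=1 P1.r0=0
P0.r0=1 P0.r1=1 P1.r0=2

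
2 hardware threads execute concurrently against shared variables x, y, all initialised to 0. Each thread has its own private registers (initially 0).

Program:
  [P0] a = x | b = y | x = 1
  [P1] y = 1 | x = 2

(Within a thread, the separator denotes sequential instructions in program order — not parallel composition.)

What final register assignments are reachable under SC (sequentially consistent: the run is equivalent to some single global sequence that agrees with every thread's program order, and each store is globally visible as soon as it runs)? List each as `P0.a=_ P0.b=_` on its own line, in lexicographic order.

P0.a=0 P0.b=0
P0.a=0 P0.b=1
P0.a=2 P0.b=1

outcome vector order: (P0.a,P0.b)
|SC outcomes| = 3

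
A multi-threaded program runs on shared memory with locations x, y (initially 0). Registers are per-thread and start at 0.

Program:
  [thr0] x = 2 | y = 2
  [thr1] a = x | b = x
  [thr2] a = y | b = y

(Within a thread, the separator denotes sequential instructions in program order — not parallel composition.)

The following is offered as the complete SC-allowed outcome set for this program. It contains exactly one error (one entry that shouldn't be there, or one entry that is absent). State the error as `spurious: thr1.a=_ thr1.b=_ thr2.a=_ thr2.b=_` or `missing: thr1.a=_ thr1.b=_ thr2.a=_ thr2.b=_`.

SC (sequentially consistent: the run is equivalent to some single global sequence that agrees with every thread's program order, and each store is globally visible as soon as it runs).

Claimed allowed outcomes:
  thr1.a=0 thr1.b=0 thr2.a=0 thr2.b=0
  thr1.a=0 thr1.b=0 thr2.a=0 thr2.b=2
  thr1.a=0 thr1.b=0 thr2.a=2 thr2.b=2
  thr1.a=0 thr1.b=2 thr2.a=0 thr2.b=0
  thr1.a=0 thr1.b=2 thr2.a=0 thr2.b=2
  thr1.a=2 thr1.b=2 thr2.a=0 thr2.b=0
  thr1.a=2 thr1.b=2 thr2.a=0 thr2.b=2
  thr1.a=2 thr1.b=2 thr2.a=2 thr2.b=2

outcome vector order: (thr1.a,thr1.b,thr2.a,thr2.b)
under SC → 0/0/0/0, 0/0/0/2, 0/0/2/2, 0/2/0/0, 0/2/0/2, 0/2/2/2, 2/2/0/0, 2/2/0/2, 2/2/2/2
SC∖claimed = {0/2/2/2}

missing: thr1.a=0 thr1.b=2 thr2.a=2 thr2.b=2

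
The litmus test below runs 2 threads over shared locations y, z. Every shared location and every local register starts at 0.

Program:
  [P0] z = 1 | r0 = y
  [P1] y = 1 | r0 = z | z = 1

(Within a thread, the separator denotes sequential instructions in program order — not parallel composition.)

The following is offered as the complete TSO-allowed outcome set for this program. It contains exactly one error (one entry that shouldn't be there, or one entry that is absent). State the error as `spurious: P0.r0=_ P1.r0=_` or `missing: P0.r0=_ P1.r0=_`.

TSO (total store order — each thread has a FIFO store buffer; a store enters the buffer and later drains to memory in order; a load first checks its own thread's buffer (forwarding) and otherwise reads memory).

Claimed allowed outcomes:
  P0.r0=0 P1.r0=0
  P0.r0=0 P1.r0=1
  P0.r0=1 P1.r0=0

missing: P0.r0=1 P1.r0=1

outcome vector order: (P0.r0,P1.r0)
TSO (4): 0/0, 0/1, 1/0, 1/1
TSO∖claimed = {1/1}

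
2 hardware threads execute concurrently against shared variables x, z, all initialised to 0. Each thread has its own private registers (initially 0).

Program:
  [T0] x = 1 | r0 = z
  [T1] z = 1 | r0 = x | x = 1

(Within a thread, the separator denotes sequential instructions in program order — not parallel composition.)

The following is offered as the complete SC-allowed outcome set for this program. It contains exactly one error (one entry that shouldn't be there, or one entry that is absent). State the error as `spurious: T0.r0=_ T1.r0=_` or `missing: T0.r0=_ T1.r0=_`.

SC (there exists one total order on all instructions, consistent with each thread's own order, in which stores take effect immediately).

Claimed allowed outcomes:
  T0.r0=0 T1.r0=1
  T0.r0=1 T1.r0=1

outcome vector order: (T0.r0,T1.r0)
under SC → 01, 10, 11
SC∖claimed = {10}

missing: T0.r0=1 T1.r0=0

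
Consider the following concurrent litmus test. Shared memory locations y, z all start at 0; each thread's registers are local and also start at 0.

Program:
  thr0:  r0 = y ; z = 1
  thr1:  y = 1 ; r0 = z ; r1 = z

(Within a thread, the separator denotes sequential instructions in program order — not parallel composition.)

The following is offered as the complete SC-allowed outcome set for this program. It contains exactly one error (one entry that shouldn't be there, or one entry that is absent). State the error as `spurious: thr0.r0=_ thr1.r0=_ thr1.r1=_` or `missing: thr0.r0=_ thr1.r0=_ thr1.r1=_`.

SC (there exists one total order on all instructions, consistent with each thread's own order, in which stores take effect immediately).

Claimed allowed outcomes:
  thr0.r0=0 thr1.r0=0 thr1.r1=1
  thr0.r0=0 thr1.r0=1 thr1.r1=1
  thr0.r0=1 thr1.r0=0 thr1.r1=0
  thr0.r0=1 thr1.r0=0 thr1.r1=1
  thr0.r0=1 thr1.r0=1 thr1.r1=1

missing: thr0.r0=0 thr1.r0=0 thr1.r1=0

outcome vector order: (thr0.r0,thr1.r0,thr1.r1)
[SC] allowed = {<0 0 0>, <0 0 1>, <0 1 1>, <1 0 0>, <1 0 1>, <1 1 1>}
SC∖claimed = {<0 0 0>}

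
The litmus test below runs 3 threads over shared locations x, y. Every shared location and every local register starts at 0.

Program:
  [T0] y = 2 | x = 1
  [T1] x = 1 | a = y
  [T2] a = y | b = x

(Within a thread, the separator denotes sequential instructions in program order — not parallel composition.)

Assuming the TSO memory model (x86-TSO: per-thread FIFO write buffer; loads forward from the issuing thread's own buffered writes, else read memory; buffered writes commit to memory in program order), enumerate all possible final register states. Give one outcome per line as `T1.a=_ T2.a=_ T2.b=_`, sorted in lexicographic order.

outcome vector order: (T1.a,T2.a,T2.b)
|TSO outcomes| = 8

T1.a=0 T2.a=0 T2.b=0
T1.a=0 T2.a=0 T2.b=1
T1.a=0 T2.a=2 T2.b=0
T1.a=0 T2.a=2 T2.b=1
T1.a=2 T2.a=0 T2.b=0
T1.a=2 T2.a=0 T2.b=1
T1.a=2 T2.a=2 T2.b=0
T1.a=2 T2.a=2 T2.b=1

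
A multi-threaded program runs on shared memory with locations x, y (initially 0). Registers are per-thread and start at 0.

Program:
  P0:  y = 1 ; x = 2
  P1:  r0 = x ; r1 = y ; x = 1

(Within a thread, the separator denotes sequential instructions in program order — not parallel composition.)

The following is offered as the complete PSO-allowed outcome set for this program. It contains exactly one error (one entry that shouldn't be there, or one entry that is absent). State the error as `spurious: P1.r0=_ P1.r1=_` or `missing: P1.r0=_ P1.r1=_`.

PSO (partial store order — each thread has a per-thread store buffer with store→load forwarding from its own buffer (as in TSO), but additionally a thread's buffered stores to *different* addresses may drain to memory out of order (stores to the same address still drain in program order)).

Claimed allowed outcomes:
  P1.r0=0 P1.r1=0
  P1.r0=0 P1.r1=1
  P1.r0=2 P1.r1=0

outcome vector order: (P1.r0,P1.r1)
PSO: 4 outcomes — {0/0 0/1 2/0 2/1}
PSO∖claimed = {2/1}

missing: P1.r0=2 P1.r1=1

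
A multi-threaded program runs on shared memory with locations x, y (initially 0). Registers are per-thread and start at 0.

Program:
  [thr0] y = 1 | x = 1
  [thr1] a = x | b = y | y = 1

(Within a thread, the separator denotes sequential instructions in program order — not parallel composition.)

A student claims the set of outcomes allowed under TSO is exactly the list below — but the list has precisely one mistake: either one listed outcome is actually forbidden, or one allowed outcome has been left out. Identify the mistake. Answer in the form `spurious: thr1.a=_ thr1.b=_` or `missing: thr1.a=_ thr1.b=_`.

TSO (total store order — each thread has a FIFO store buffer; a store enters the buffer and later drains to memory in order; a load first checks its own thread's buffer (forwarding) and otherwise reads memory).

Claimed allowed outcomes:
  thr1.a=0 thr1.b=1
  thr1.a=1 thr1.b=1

missing: thr1.a=0 thr1.b=0

outcome vector order: (thr1.a,thr1.b)
TSO (3): 0/0, 0/1, 1/1
TSO∖claimed = {0/0}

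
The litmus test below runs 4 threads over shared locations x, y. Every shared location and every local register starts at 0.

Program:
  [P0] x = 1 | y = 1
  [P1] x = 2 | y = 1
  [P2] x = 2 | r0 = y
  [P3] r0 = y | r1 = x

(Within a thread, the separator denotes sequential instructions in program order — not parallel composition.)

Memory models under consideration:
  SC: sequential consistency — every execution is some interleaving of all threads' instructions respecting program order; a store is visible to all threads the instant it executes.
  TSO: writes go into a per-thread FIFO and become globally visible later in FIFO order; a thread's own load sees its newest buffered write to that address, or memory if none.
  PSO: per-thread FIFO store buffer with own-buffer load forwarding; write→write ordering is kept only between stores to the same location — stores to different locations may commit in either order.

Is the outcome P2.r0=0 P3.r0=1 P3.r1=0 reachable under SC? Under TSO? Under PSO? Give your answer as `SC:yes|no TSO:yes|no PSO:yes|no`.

outcome vector order: (P2.r0,P3.r0,P3.r1)
SC (10): 000 001 002 011 012 100 101 102 111 112
TSO (10): 000 001 002 011 012 100 101 102 111 112
PSO (12): 000 001 002 010 011 012 100 101 102 110 111 112
target 010 ∈ {PSO}

SC:no TSO:no PSO:yes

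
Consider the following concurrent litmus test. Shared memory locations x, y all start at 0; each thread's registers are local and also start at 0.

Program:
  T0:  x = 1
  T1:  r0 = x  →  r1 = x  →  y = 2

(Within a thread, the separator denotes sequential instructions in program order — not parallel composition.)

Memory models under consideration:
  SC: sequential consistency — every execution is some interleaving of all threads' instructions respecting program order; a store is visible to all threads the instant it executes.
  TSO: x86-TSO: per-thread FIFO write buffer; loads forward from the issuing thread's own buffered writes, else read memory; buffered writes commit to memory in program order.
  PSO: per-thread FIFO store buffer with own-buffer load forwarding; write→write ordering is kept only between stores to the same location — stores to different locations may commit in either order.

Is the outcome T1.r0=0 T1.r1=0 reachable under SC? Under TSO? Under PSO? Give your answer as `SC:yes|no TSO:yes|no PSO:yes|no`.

SC:yes TSO:yes PSO:yes

outcome vector order: (T1.r0,T1.r1)
[SC] allowed = {(0,0), (0,1), (1,1)}
[TSO] allowed = {(0,0), (0,1), (1,1)}
[PSO] allowed = {(0,0), (0,1), (1,1)}
target (0,0) ∈ {SC,TSO,PSO}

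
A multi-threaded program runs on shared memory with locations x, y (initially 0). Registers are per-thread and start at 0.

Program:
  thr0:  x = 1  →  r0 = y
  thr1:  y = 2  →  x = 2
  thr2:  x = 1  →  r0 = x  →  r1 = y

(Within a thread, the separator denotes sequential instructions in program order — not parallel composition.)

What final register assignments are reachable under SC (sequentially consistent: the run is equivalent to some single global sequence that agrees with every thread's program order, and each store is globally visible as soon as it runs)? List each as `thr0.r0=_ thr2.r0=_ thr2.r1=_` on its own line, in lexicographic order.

thr0.r0=0 thr2.r0=1 thr2.r1=0
thr0.r0=0 thr2.r0=1 thr2.r1=2
thr0.r0=0 thr2.r0=2 thr2.r1=2
thr0.r0=2 thr2.r0=1 thr2.r1=0
thr0.r0=2 thr2.r0=1 thr2.r1=2
thr0.r0=2 thr2.r0=2 thr2.r1=2

outcome vector order: (thr0.r0,thr2.r0,thr2.r1)
|SC outcomes| = 6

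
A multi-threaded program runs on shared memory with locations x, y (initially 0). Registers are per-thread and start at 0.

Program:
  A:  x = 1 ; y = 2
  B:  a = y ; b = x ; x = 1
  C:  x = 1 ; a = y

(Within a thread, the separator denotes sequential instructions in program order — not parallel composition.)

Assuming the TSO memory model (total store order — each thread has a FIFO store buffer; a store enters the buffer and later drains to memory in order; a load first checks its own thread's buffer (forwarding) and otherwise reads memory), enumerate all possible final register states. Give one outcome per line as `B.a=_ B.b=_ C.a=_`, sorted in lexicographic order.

outcome vector order: (B.a,B.b,C.a)
|TSO outcomes| = 6

B.a=0 B.b=0 C.a=0
B.a=0 B.b=0 C.a=2
B.a=0 B.b=1 C.a=0
B.a=0 B.b=1 C.a=2
B.a=2 B.b=1 C.a=0
B.a=2 B.b=1 C.a=2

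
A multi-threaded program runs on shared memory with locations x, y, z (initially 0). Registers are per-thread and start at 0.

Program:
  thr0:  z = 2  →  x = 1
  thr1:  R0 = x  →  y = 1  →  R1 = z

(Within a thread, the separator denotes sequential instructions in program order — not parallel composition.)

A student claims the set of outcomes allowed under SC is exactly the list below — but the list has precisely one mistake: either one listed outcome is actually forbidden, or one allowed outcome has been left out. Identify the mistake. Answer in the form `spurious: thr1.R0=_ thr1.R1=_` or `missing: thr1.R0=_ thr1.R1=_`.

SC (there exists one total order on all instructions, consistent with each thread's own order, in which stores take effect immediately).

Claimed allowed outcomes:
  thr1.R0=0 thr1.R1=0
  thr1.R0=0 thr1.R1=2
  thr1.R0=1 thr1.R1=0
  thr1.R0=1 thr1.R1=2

outcome vector order: (thr1.R0,thr1.R1)
SC (3): <0 0> <0 2> <1 2>
claimed∖SC = {<1 0>}

spurious: thr1.R0=1 thr1.R1=0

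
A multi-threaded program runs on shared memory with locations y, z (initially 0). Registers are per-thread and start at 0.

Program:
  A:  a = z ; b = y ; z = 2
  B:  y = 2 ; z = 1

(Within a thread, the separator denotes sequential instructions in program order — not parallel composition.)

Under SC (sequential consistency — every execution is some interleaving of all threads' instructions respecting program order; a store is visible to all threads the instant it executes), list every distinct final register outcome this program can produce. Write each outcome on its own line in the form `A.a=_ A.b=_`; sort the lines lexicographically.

A.a=0 A.b=0
A.a=0 A.b=2
A.a=1 A.b=2

outcome vector order: (A.a,A.b)
|SC outcomes| = 3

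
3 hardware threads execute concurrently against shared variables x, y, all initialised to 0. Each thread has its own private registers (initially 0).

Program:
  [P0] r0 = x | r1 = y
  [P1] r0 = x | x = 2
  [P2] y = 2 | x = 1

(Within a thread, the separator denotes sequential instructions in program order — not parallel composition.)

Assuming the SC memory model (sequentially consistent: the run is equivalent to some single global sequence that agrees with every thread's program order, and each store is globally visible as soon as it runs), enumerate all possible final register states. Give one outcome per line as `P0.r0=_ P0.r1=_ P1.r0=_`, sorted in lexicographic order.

outcome vector order: (P0.r0,P0.r1,P1.r0)
|SC outcomes| = 9

P0.r0=0 P0.r1=0 P1.r0=0
P0.r0=0 P0.r1=0 P1.r0=1
P0.r0=0 P0.r1=2 P1.r0=0
P0.r0=0 P0.r1=2 P1.r0=1
P0.r0=1 P0.r1=2 P1.r0=0
P0.r0=1 P0.r1=2 P1.r0=1
P0.r0=2 P0.r1=0 P1.r0=0
P0.r0=2 P0.r1=2 P1.r0=0
P0.r0=2 P0.r1=2 P1.r0=1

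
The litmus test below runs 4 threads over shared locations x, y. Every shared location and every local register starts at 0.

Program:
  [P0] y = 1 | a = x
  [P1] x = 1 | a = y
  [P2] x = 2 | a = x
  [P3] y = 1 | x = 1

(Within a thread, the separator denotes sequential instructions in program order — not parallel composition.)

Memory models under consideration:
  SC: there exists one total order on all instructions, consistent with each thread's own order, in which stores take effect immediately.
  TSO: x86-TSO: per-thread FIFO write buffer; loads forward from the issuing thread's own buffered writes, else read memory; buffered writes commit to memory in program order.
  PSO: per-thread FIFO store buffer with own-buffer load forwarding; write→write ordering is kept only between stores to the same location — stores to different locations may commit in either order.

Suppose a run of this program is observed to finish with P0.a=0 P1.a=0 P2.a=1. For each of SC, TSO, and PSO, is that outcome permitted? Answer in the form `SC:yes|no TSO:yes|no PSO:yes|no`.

SC:no TSO:yes PSO:yes

outcome vector order: (P0.a,P1.a,P2.a)
under SC → (0,1,1); (0,1,2); (1,0,1); (1,0,2); (1,1,1); (1,1,2); (2,0,1); (2,0,2); (2,1,1); (2,1,2)
under TSO → (0,0,1); (0,0,2); (0,1,1); (0,1,2); (1,0,1); (1,0,2); (1,1,1); (1,1,2); (2,0,1); (2,0,2); (2,1,1); (2,1,2)
under PSO → (0,0,1); (0,0,2); (0,1,1); (0,1,2); (1,0,1); (1,0,2); (1,1,1); (1,1,2); (2,0,1); (2,0,2); (2,1,1); (2,1,2)
target (0,0,1) ∈ {TSO,PSO}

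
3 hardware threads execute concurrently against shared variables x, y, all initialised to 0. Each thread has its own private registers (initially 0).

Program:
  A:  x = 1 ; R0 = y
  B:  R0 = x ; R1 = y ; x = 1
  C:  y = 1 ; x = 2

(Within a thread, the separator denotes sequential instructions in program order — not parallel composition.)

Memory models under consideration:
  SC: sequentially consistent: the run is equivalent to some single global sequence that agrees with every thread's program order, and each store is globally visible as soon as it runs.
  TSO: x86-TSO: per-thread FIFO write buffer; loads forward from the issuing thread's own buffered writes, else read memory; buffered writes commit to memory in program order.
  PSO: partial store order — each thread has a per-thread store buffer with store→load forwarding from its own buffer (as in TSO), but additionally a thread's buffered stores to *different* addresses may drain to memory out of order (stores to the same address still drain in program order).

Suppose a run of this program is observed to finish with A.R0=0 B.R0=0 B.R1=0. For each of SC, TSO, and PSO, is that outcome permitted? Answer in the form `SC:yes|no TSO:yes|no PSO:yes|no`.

SC:yes TSO:yes PSO:yes

outcome vector order: (A.R0,B.R0,B.R1)
under SC → <0 0 0>, <0 0 1>, <0 1 0>, <0 1 1>, <0 2 1>, <1 0 0>, <1 0 1>, <1 1 0>, <1 1 1>, <1 2 1>
under TSO → <0 0 0>, <0 0 1>, <0 1 0>, <0 1 1>, <0 2 1>, <1 0 0>, <1 0 1>, <1 1 0>, <1 1 1>, <1 2 1>
under PSO → <0 0 0>, <0 0 1>, <0 1 0>, <0 1 1>, <0 2 0>, <0 2 1>, <1 0 0>, <1 0 1>, <1 1 0>, <1 1 1>, <1 2 0>, <1 2 1>
target <0 0 0> ∈ {SC,TSO,PSO}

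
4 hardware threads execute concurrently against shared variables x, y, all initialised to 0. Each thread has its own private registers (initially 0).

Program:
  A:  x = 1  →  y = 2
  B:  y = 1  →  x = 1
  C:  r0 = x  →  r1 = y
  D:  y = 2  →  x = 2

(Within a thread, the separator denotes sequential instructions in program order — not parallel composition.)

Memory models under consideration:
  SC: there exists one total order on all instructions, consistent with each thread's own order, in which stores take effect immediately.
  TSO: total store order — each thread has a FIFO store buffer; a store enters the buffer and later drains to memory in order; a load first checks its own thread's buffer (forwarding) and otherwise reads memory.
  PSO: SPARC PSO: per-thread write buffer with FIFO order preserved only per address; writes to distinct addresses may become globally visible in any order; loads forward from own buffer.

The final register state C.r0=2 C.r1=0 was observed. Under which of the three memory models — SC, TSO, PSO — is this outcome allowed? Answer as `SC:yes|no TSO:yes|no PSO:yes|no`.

SC:no TSO:no PSO:yes

outcome vector order: (C.r0,C.r1)
under SC → 0/0, 0/1, 0/2, 1/0, 1/1, 1/2, 2/1, 2/2
under TSO → 0/0, 0/1, 0/2, 1/0, 1/1, 1/2, 2/1, 2/2
under PSO → 0/0, 0/1, 0/2, 1/0, 1/1, 1/2, 2/0, 2/1, 2/2
target 2/0 ∈ {PSO}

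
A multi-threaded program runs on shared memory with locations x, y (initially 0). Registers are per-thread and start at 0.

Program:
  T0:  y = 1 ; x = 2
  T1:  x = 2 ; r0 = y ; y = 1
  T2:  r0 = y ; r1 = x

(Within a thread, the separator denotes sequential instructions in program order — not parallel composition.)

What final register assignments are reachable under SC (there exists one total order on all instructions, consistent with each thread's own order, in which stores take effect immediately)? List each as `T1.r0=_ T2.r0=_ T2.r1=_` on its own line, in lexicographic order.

T1.r0=0 T2.r0=0 T2.r1=0
T1.r0=0 T2.r0=0 T2.r1=2
T1.r0=0 T2.r0=1 T2.r1=2
T1.r0=1 T2.r0=0 T2.r1=0
T1.r0=1 T2.r0=0 T2.r1=2
T1.r0=1 T2.r0=1 T2.r1=0
T1.r0=1 T2.r0=1 T2.r1=2

outcome vector order: (T1.r0,T2.r0,T2.r1)
|SC outcomes| = 7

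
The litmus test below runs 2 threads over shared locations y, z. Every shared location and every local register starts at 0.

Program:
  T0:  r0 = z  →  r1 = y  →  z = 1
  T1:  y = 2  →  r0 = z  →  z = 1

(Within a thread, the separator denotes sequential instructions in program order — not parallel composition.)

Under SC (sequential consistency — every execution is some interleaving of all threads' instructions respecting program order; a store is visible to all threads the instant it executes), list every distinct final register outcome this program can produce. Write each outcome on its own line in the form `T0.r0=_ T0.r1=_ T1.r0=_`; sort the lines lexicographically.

outcome vector order: (T0.r0,T0.r1,T1.r0)
|SC outcomes| = 5

T0.r0=0 T0.r1=0 T1.r0=0
T0.r0=0 T0.r1=0 T1.r0=1
T0.r0=0 T0.r1=2 T1.r0=0
T0.r0=0 T0.r1=2 T1.r0=1
T0.r0=1 T0.r1=2 T1.r0=0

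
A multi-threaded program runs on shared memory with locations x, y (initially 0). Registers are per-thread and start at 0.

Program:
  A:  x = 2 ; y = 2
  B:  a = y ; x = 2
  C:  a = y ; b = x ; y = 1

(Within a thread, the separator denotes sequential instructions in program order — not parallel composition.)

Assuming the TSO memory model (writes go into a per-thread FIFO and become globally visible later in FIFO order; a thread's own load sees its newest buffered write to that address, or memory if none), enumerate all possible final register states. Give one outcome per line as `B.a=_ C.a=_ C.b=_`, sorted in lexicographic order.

outcome vector order: (B.a,C.a,C.b)
|TSO outcomes| = 9

B.a=0 C.a=0 C.b=0
B.a=0 C.a=0 C.b=2
B.a=0 C.a=2 C.b=2
B.a=1 C.a=0 C.b=0
B.a=1 C.a=0 C.b=2
B.a=1 C.a=2 C.b=2
B.a=2 C.a=0 C.b=0
B.a=2 C.a=0 C.b=2
B.a=2 C.a=2 C.b=2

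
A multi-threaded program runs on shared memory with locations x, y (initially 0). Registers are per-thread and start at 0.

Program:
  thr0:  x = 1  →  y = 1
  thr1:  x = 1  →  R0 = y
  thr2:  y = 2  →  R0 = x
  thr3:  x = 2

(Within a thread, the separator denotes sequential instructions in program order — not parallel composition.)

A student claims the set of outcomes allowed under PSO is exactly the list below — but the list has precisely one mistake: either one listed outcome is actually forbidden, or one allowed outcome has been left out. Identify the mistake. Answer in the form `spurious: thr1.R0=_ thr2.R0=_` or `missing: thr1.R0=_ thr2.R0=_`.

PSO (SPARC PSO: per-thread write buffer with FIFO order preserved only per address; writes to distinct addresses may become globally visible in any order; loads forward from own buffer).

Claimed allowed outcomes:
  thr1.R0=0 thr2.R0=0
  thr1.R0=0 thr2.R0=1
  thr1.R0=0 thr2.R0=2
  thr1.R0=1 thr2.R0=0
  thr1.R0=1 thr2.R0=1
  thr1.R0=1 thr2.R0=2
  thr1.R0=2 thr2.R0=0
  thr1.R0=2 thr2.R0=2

outcome vector order: (thr1.R0,thr2.R0)
PSO: 9 outcomes — {00, 01, 02, 10, 11, 12, 20, 21, 22}
PSO∖claimed = {21}

missing: thr1.R0=2 thr2.R0=1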